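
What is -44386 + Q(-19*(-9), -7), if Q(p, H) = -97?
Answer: -44483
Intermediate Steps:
-44386 + Q(-19*(-9), -7) = -44386 - 97 = -44483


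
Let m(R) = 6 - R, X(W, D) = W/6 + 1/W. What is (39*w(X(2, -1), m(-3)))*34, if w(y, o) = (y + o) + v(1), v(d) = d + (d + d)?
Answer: 17017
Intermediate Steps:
X(W, D) = 1/W + W/6 (X(W, D) = W*(1/6) + 1/W = W/6 + 1/W = 1/W + W/6)
v(d) = 3*d (v(d) = d + 2*d = 3*d)
w(y, o) = 3 + o + y (w(y, o) = (y + o) + 3*1 = (o + y) + 3 = 3 + o + y)
(39*w(X(2, -1), m(-3)))*34 = (39*(3 + (6 - 1*(-3)) + (1/2 + (1/6)*2)))*34 = (39*(3 + (6 + 3) + (1/2 + 1/3)))*34 = (39*(3 + 9 + 5/6))*34 = (39*(77/6))*34 = (1001/2)*34 = 17017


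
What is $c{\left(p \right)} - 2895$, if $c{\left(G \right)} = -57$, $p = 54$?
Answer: $-2952$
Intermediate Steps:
$c{\left(p \right)} - 2895 = -57 - 2895 = -2952$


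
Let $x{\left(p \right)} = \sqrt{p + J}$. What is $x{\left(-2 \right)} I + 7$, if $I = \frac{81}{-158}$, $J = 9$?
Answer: $7 - \frac{81 \sqrt{7}}{158} \approx 5.6436$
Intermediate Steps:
$x{\left(p \right)} = \sqrt{9 + p}$ ($x{\left(p \right)} = \sqrt{p + 9} = \sqrt{9 + p}$)
$I = - \frac{81}{158}$ ($I = 81 \left(- \frac{1}{158}\right) = - \frac{81}{158} \approx -0.51266$)
$x{\left(-2 \right)} I + 7 = \sqrt{9 - 2} \left(- \frac{81}{158}\right) + 7 = \sqrt{7} \left(- \frac{81}{158}\right) + 7 = - \frac{81 \sqrt{7}}{158} + 7 = 7 - \frac{81 \sqrt{7}}{158}$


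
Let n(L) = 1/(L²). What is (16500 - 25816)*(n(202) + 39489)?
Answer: -3752739026653/10201 ≈ -3.6788e+8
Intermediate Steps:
n(L) = L⁻²
(16500 - 25816)*(n(202) + 39489) = (16500 - 25816)*(202⁻² + 39489) = -9316*(1/40804 + 39489) = -9316*1611309157/40804 = -3752739026653/10201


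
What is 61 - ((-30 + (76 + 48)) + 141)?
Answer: -174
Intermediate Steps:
61 - ((-30 + (76 + 48)) + 141) = 61 - ((-30 + 124) + 141) = 61 - (94 + 141) = 61 - 1*235 = 61 - 235 = -174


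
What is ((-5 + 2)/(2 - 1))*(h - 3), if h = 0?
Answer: 9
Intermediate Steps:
((-5 + 2)/(2 - 1))*(h - 3) = ((-5 + 2)/(2 - 1))*(0 - 3) = -3/1*(-3) = -3*1*(-3) = -3*(-3) = 9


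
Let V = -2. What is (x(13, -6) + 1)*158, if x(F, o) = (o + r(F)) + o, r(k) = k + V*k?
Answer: -3792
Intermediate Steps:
r(k) = -k (r(k) = k - 2*k = -k)
x(F, o) = -F + 2*o (x(F, o) = (o - F) + o = -F + 2*o)
(x(13, -6) + 1)*158 = ((-1*13 + 2*(-6)) + 1)*158 = ((-13 - 12) + 1)*158 = (-25 + 1)*158 = -24*158 = -3792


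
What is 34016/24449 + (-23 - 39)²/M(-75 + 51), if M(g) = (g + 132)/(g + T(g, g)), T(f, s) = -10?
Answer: -750638/621 ≈ -1208.8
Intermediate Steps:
M(g) = (132 + g)/(-10 + g) (M(g) = (g + 132)/(g - 10) = (132 + g)/(-10 + g))
34016/24449 + (-23 - 39)²/M(-75 + 51) = 34016/24449 + (-23 - 39)²/(((132 + (-75 + 51))/(-10 + (-75 + 51)))) = 34016*(1/24449) + (-62)²/(((132 - 24)/(-10 - 24))) = 32/23 + 3844/((108/(-34))) = 32/23 + 3844/((-1/34*108)) = 32/23 + 3844/(-54/17) = 32/23 + 3844*(-17/54) = 32/23 - 32674/27 = -750638/621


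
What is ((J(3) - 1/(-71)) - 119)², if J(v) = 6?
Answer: 64352484/5041 ≈ 12766.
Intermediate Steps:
((J(3) - 1/(-71)) - 119)² = ((6 - 1/(-71)) - 119)² = ((6 - 1*(-1/71)) - 119)² = ((6 + 1/71) - 119)² = (427/71 - 119)² = (-8022/71)² = 64352484/5041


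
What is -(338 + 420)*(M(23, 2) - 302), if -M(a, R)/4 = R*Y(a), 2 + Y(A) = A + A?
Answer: 495732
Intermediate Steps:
Y(A) = -2 + 2*A (Y(A) = -2 + (A + A) = -2 + 2*A)
M(a, R) = -4*R*(-2 + 2*a)
-(338 + 420)*(M(23, 2) - 302) = -(338 + 420)*(8*2*(1 - 1*23) - 302) = -758*(8*2*(1 - 23) - 302) = -758*(8*2*(-22) - 302) = -758*(-352 - 302) = -758*(-654) = -1*(-495732) = 495732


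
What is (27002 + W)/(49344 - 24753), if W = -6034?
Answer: 20968/24591 ≈ 0.85267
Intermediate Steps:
(27002 + W)/(49344 - 24753) = (27002 - 6034)/(49344 - 24753) = 20968/24591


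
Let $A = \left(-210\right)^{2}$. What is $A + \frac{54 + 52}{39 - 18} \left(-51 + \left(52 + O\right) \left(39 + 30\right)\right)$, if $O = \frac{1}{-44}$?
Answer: $\frac{9539609}{154} \approx 61946.0$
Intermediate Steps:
$O = - \frac{1}{44} \approx -0.022727$
$A = 44100$
$A + \frac{54 + 52}{39 - 18} \left(-51 + \left(52 + O\right) \left(39 + 30\right)\right) = 44100 + \frac{54 + 52}{39 - 18} \left(-51 + \left(52 - \frac{1}{44}\right) \left(39 + 30\right)\right) = 44100 + \frac{106}{21} \left(-51 + \frac{2287}{44} \cdot 69\right) = 44100 + 106 \cdot \frac{1}{21} \left(-51 + \frac{157803}{44}\right) = 44100 + \frac{106}{21} \cdot \frac{155559}{44} = 44100 + \frac{2748209}{154} = \frac{9539609}{154}$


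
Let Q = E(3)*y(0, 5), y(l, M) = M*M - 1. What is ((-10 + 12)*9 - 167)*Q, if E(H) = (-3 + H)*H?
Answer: 0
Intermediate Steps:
y(l, M) = -1 + M² (y(l, M) = M² - 1 = -1 + M²)
E(H) = H*(-3 + H)
Q = 0 (Q = (3*(-3 + 3))*(-1 + 5²) = (3*0)*(-1 + 25) = 0*24 = 0)
((-10 + 12)*9 - 167)*Q = ((-10 + 12)*9 - 167)*0 = (2*9 - 167)*0 = (18 - 167)*0 = -149*0 = 0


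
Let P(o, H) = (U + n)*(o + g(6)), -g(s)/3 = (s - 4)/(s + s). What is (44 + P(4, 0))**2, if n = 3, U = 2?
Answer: 15129/4 ≈ 3782.3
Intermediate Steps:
g(s) = -3*(-4 + s)/(2*s) (g(s) = -3*(s - 4)/(s + s) = -3*(-4 + s)/(2*s))
P(o, H) = -5/2 + 5*o (P(o, H) = (2 + 3)*(o + (-3/2 + 6/6)) = 5*(o + (-3/2 + 6*(1/6))) = 5*(o + (-3/2 + 1)) = 5*(o - 1/2) = 5*(-1/2 + o) = -5/2 + 5*o)
(44 + P(4, 0))**2 = (44 + (-5/2 + 5*4))**2 = (44 + (-5/2 + 20))**2 = (44 + 35/2)**2 = (123/2)**2 = 15129/4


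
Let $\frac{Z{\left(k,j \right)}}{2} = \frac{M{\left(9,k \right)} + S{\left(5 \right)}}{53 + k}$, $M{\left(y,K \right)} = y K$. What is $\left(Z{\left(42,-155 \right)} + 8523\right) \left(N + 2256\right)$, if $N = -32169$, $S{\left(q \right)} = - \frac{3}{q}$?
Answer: $- \frac{121213428687}{475} \approx -2.5519 \cdot 10^{8}$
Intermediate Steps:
$M{\left(y,K \right)} = K y$
$Z{\left(k,j \right)} = \frac{2 \left(- \frac{3}{5} + 9 k\right)}{53 + k}$ ($Z{\left(k,j \right)} = 2 \frac{k 9 - \frac{3}{5}}{53 + k} = 2 \frac{9 k - \frac{3}{5}}{53 + k} = 2 \frac{- \frac{3}{5} + 9 k}{53 + k} = \frac{2 \left(- \frac{3}{5} + 9 k\right)}{53 + k}$)
$\left(Z{\left(42,-155 \right)} + 8523\right) \left(N + 2256\right) = \left(\frac{6 \left(-1 + 15 \cdot 42\right)}{5 \left(53 + 42\right)} + 8523\right) \left(-32169 + 2256\right) = \left(\frac{6 \left(-1 + 630\right)}{5 \cdot 95} + 8523\right) \left(-29913\right) = \left(\frac{6}{5} \cdot \frac{1}{95} \cdot 629 + 8523\right) \left(-29913\right) = \left(\frac{3774}{475} + 8523\right) \left(-29913\right) = \frac{4052199}{475} \left(-29913\right) = - \frac{121213428687}{475}$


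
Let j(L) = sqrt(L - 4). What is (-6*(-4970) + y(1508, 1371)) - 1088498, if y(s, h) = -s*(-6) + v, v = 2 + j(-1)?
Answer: -1049628 + I*sqrt(5) ≈ -1.0496e+6 + 2.2361*I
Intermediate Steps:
j(L) = sqrt(-4 + L)
v = 2 + I*sqrt(5) (v = 2 + sqrt(-4 - 1) = 2 + sqrt(-5) = 2 + I*sqrt(5) ≈ 2.0 + 2.2361*I)
y(s, h) = 2 + 6*s + I*sqrt(5) (y(s, h) = -s*(-6) + (2 + I*sqrt(5)) = 6*s + (2 + I*sqrt(5)) = 2 + 6*s + I*sqrt(5))
(-6*(-4970) + y(1508, 1371)) - 1088498 = (-6*(-4970) + (2 + 6*1508 + I*sqrt(5))) - 1088498 = (29820 + (2 + 9048 + I*sqrt(5))) - 1088498 = (29820 + (9050 + I*sqrt(5))) - 1088498 = (38870 + I*sqrt(5)) - 1088498 = -1049628 + I*sqrt(5)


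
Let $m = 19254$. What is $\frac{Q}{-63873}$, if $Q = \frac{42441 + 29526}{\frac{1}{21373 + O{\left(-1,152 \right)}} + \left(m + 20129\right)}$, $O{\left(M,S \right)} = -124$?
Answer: $- \frac{169914087}{5939119964696} \approx -2.8609 \cdot 10^{-5}$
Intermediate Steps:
$Q = \frac{1529226783}{836849368}$ ($Q = \frac{42441 + 29526}{\frac{1}{21373 - 124} + \left(19254 + 20129\right)} = \frac{71967}{\frac{1}{21249} + 39383} = \frac{71967}{\frac{836849368}{21249}} = 71967 \cdot \frac{21249}{836849368} = \frac{1529226783}{836849368} \approx 1.8274$)
$\frac{Q}{-63873} = \frac{1529226783}{836849368 \left(-63873\right)} = \frac{1529226783}{836849368} \left(- \frac{1}{63873}\right) = - \frac{169914087}{5939119964696}$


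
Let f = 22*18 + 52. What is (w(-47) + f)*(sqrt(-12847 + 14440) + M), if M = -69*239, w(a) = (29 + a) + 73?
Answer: -8294973 + 1509*sqrt(177) ≈ -8.2749e+6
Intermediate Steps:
f = 448 (f = 396 + 52 = 448)
w(a) = 102 + a
M = -16491
(w(-47) + f)*(sqrt(-12847 + 14440) + M) = ((102 - 47) + 448)*(sqrt(-12847 + 14440) - 16491) = (55 + 448)*(sqrt(1593) - 16491) = 503*(3*sqrt(177) - 16491) = 503*(-16491 + 3*sqrt(177)) = -8294973 + 1509*sqrt(177)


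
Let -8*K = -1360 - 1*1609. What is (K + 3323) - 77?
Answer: 28937/8 ≈ 3617.1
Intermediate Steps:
K = 2969/8 (K = -(-1360 - 1*1609)/8 = -(-1360 - 1609)/8 = -⅛*(-2969) = 2969/8 ≈ 371.13)
(K + 3323) - 77 = (2969/8 + 3323) - 77 = 29553/8 - 77 = 28937/8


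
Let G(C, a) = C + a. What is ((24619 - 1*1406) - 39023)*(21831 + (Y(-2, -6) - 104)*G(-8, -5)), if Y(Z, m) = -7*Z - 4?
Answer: -364467930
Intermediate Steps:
Y(Z, m) = -4 - 7*Z
((24619 - 1*1406) - 39023)*(21831 + (Y(-2, -6) - 104)*G(-8, -5)) = ((24619 - 1*1406) - 39023)*(21831 + ((-4 - 7*(-2)) - 104)*(-8 - 5)) = ((24619 - 1406) - 39023)*(21831 + ((-4 + 14) - 104)*(-13)) = (23213 - 39023)*(21831 + (10 - 104)*(-13)) = -15810*(21831 - 94*(-13)) = -15810*(21831 + 1222) = -15810*23053 = -364467930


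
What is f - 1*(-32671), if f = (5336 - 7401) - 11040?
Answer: 19566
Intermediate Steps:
f = -13105 (f = -2065 - 11040 = -13105)
f - 1*(-32671) = -13105 - 1*(-32671) = -13105 + 32671 = 19566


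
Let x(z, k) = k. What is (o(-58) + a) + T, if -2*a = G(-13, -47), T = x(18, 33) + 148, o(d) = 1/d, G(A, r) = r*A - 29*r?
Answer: -46749/58 ≈ -806.02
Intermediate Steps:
G(A, r) = -29*r + A*r (G(A, r) = A*r - 29*r = -29*r + A*r)
T = 181 (T = 33 + 148 = 181)
a = -987 (a = -(-47)*(-29 - 13)/2 = -(-47)*(-42)/2 = -½*1974 = -987)
(o(-58) + a) + T = (1/(-58) - 987) + 181 = (-1/58 - 987) + 181 = -57247/58 + 181 = -46749/58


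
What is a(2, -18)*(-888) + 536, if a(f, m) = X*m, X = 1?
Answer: 16520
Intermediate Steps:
a(f, m) = m (a(f, m) = 1*m = m)
a(2, -18)*(-888) + 536 = -18*(-888) + 536 = 15984 + 536 = 16520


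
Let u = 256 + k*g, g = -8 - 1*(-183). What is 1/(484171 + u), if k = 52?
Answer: 1/493527 ≈ 2.0262e-6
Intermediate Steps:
g = 175 (g = -8 + 183 = 175)
u = 9356 (u = 256 + 52*175 = 256 + 9100 = 9356)
1/(484171 + u) = 1/(484171 + 9356) = 1/493527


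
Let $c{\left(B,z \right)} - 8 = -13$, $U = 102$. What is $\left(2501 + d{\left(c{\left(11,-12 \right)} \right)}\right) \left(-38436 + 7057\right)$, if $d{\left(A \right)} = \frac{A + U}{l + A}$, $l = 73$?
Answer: $- \frac{5339607535}{68} \approx -7.8524 \cdot 10^{7}$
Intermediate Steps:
$c{\left(B,z \right)} = -5$ ($c{\left(B,z \right)} = 8 - 13 = -5$)
$d{\left(A \right)} = \frac{102 + A}{73 + A}$ ($d{\left(A \right)} = \frac{A + 102}{73 + A} = \frac{102 + A}{73 + A}$)
$\left(2501 + d{\left(c{\left(11,-12 \right)} \right)}\right) \left(-38436 + 7057\right) = \left(2501 + \frac{102 - 5}{73 - 5}\right) \left(-38436 + 7057\right) = \left(2501 + \frac{1}{68} \cdot 97\right) \left(-31379\right) = \left(2501 + \frac{97}{68}\right) \left(-31379\right) = \frac{170165}{68} \left(-31379\right) = - \frac{5339607535}{68}$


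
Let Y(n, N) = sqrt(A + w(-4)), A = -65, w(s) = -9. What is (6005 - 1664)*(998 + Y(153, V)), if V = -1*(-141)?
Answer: 4332318 + 4341*I*sqrt(74) ≈ 4.3323e+6 + 37343.0*I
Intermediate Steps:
V = 141
Y(n, N) = I*sqrt(74) (Y(n, N) = sqrt(-65 - 9) = sqrt(-74) = I*sqrt(74))
(6005 - 1664)*(998 + Y(153, V)) = (6005 - 1664)*(998 + I*sqrt(74)) = 4341*(998 + I*sqrt(74)) = 4332318 + 4341*I*sqrt(74)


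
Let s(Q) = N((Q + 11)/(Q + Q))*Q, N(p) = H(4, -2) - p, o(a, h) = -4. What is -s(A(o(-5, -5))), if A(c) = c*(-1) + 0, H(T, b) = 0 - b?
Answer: -1/2 ≈ -0.50000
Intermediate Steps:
H(T, b) = -b
N(p) = 2 - p (N(p) = -1*(-2) - p = 2 - p)
A(c) = -c (A(c) = -c + 0 = -c)
s(Q) = Q*(2 - (11 + Q)/(2*Q)) (s(Q) = (2 - (Q + 11)/(Q + Q))*Q = (2 - (11 + Q)/(2*Q))*Q = Q*(2 - (11 + Q)/(2*Q)))
-s(A(o(-5, -5))) = -(-11/2 + 3*(-1*(-4))/2) = -(-11/2 + (3/2)*4) = -(-11/2 + 6) = -1*1/2 = -1/2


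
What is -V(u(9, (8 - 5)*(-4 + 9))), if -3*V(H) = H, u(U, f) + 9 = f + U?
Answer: 5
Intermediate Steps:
u(U, f) = -9 + U + f (u(U, f) = -9 + (f + U) = -9 + (U + f) = -9 + U + f)
V(H) = -H/3
-V(u(9, (8 - 5)*(-4 + 9))) = -(-1)*(-9 + 9 + (8 - 5)*(-4 + 9))/3 = -(-1)*(-9 + 9 + 3*5)/3 = -(-1)*(-9 + 9 + 15)/3 = -(-1)*15/3 = -1*(-5) = 5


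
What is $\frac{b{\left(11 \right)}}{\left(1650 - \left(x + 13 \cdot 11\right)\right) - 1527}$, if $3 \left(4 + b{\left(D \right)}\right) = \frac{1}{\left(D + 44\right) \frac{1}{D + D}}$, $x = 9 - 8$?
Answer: $\frac{58}{315} \approx 0.18413$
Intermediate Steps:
$x = 1$
$b{\left(D \right)} = -4 + \frac{2 D}{3 \left(44 + D\right)}$ ($b{\left(D \right)} = -4 + \frac{1}{3 \frac{D + 44}{D + D}} = -4 + \frac{1}{3 \frac{44 + D}{2 D}} = -4 + \frac{2 D \frac{1}{44 + D}}{3} = -4 + \frac{2 D}{3 \left(44 + D\right)}$)
$\frac{b{\left(11 \right)}}{\left(1650 - \left(x + 13 \cdot 11\right)\right) - 1527} = \frac{\frac{2}{3} \frac{1}{44 + 11} \left(-264 - 55\right)}{\left(1650 - \left(1 + 13 \cdot 11\right)\right) - 1527} = \frac{\frac{2}{3} \cdot \frac{1}{55} \left(-264 - 55\right)}{\left(1650 - \left(1 + 143\right)\right) - 1527} = \frac{\frac{2}{3} \cdot \frac{1}{55} \left(-319\right)}{\left(1650 - 144\right) - 1527} = - \frac{58}{15 \left(\left(1650 - 144\right) - 1527\right)} = - \frac{58}{15 \left(1506 - 1527\right)} = - \frac{58}{15 \left(-21\right)} = \left(- \frac{58}{15}\right) \left(- \frac{1}{21}\right) = \frac{58}{315}$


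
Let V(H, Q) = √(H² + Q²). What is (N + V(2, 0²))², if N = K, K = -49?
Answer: 2209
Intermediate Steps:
N = -49
(N + V(2, 0²))² = (-49 + √(2² + (0²)²))² = (-49 + √(4 + 0²))² = (-49 + √(4 + 0))² = (-49 + √4)² = (-49 + 2)² = (-47)² = 2209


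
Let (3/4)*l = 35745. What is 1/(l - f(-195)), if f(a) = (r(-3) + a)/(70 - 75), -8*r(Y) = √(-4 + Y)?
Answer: 10884800/518345060801 + 40*I*√7/3628415425607 ≈ 2.0999e-5 + 2.9167e-11*I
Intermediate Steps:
l = 47660 (l = (4/3)*35745 = 47660)
r(Y) = -√(-4 + Y)/8
f(a) = -a/5 + I*√7/40 (f(a) = (-√(-4 - 3)/8 + a)/(70 - 75) = (-I*√7/8 + a)/(-5) = (-I*√7/8 + a)*(-⅕) = (a - I*√7/8)*(-⅕) = -a/5 + I*√7/40)
1/(l - f(-195)) = 1/(47660 - (-⅕*(-195) + I*√7/40)) = 1/(47660 - (39 + I*√7/40)) = 1/(47660 + (-39 - I*√7/40)) = 1/(47621 - I*√7/40)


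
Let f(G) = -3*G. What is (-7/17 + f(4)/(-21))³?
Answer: 6859/1685159 ≈ 0.0040702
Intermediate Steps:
(-7/17 + f(4)/(-21))³ = (-7/17 - 3*4/(-21))³ = (-7*1/17 - 12*(-1/21))³ = (-7/17 + 4/7)³ = (19/119)³ = 6859/1685159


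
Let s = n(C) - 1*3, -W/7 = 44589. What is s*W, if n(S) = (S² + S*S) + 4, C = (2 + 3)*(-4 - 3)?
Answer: -765013473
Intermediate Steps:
C = -35 (C = 5*(-7) = -35)
W = -312123 (W = -7*44589 = -312123)
n(S) = 4 + 2*S² (n(S) = (S² + S²) + 4 = 2*S² + 4 = 4 + 2*S²)
s = 2451 (s = (4 + 2*(-35)²) - 1*3 = (4 + 2*1225) - 3 = (4 + 2450) - 3 = 2454 - 3 = 2451)
s*W = 2451*(-312123) = -765013473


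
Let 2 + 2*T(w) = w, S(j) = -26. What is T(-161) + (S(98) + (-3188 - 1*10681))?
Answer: -27953/2 ≈ -13977.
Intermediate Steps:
T(w) = -1 + w/2
T(-161) + (S(98) + (-3188 - 1*10681)) = (-1 + (½)*(-161)) + (-26 + (-3188 - 1*10681)) = (-1 - 161/2) + (-26 + (-3188 - 10681)) = -163/2 + (-26 - 13869) = -163/2 - 13895 = -27953/2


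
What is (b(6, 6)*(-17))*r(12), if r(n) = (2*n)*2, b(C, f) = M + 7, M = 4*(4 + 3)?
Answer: -28560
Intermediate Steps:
M = 28 (M = 4*7 = 28)
b(C, f) = 35 (b(C, f) = 28 + 7 = 35)
r(n) = 4*n
(b(6, 6)*(-17))*r(12) = (35*(-17))*(4*12) = -595*48 = -28560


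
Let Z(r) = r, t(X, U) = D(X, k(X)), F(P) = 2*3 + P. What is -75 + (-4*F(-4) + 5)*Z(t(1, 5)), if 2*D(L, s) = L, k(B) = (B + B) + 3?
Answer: -153/2 ≈ -76.500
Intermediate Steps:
k(B) = 3 + 2*B (k(B) = 2*B + 3 = 3 + 2*B)
F(P) = 6 + P
D(L, s) = L/2
t(X, U) = X/2
-75 + (-4*F(-4) + 5)*Z(t(1, 5)) = -75 + (-4*(6 - 4) + 5)*((½)*1) = -75 + (-4*2 + 5)*(½) = -75 + (-8 + 5)*(½) = -75 - 3*½ = -75 - 3/2 = -153/2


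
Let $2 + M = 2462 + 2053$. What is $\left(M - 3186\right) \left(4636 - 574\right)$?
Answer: $5390274$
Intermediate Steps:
$M = 4513$ ($M = -2 + \left(2462 + 2053\right) = -2 + 4515 = 4513$)
$\left(M - 3186\right) \left(4636 - 574\right) = \left(4513 - 3186\right) \left(4636 - 574\right) = 1327 \cdot 4062 = 5390274$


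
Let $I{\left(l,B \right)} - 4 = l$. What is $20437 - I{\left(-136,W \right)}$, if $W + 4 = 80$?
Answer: $20569$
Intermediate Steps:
$W = 76$ ($W = -4 + 80 = 76$)
$I{\left(l,B \right)} = 4 + l$
$20437 - I{\left(-136,W \right)} = 20437 - \left(4 - 136\right) = 20437 - -132 = 20437 + 132 = 20569$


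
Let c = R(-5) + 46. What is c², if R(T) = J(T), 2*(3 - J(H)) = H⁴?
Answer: 277729/4 ≈ 69432.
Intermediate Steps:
J(H) = 3 - H⁴/2
R(T) = 3 - T⁴/2
c = -527/2 (c = (3 - ½*(-5)⁴) + 46 = (3 - ½*625) + 46 = (3 - 625/2) + 46 = -619/2 + 46 = -527/2 ≈ -263.50)
c² = (-527/2)² = 277729/4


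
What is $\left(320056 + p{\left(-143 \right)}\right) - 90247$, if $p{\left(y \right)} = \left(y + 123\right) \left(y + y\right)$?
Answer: $235529$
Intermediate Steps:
$p{\left(y \right)} = 2 y \left(123 + y\right)$ ($p{\left(y \right)} = \left(123 + y\right) 2 y = 2 y \left(123 + y\right)$)
$\left(320056 + p{\left(-143 \right)}\right) - 90247 = \left(320056 + 2 \left(-143\right) \left(123 - 143\right)\right) - 90247 = \left(320056 + 2 \left(-143\right) \left(-20\right)\right) - 90247 = \left(320056 + 5720\right) - 90247 = 325776 - 90247 = 235529$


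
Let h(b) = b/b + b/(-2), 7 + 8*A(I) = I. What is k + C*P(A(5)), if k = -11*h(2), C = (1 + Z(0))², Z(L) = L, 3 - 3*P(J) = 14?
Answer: -11/3 ≈ -3.6667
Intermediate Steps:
A(I) = -7/8 + I/8
h(b) = 1 - b/2 (h(b) = 1 + b*(-½) = 1 - b/2)
P(J) = -11/3 (P(J) = 1 - ⅓*14 = 1 - 14/3 = -11/3)
C = 1 (C = (1 + 0)² = 1² = 1)
k = 0 (k = -11*(1 - ½*2) = -11*(1 - 1) = -11*0 = 0)
k + C*P(A(5)) = 0 + 1*(-11/3) = 0 - 11/3 = -11/3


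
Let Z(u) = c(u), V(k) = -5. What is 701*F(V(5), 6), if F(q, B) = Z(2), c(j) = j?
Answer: 1402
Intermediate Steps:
Z(u) = u
F(q, B) = 2
701*F(V(5), 6) = 701*2 = 1402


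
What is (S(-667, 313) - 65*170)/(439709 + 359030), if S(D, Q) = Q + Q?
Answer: -8/613 ≈ -0.013051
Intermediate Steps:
S(D, Q) = 2*Q
(S(-667, 313) - 65*170)/(439709 + 359030) = (2*313 - 65*170)/(439709 + 359030) = (626 - 11050)/798739 = -10424*1/798739 = -8/613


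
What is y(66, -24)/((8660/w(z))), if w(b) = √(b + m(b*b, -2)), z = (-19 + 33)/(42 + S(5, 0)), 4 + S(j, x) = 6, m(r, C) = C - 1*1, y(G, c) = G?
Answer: 3*I*√1298/8660 ≈ 0.012481*I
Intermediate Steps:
m(r, C) = -1 + C (m(r, C) = C - 1 = -1 + C)
S(j, x) = 2 (S(j, x) = -4 + 6 = 2)
z = 7/22 (z = (-19 + 33)/(42 + 2) = 14/44 = 14*(1/44) = 7/22 ≈ 0.31818)
w(b) = √(-3 + b) (w(b) = √(b + (-1 - 2)) = √(b - 3) = √(-3 + b))
y(66, -24)/((8660/w(z))) = 66/((8660/(√(-3 + 7/22)))) = 66/((8660/(√(-59/22)))) = 66/((8660/((I*√1298/22)))) = 66/((8660*(-I*√1298/59))) = 66/((-8660*I*√1298/59)) = 66*(I*√1298/190520) = 3*I*√1298/8660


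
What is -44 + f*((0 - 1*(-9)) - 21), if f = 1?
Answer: -56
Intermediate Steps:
-44 + f*((0 - 1*(-9)) - 21) = -44 + 1*((0 - 1*(-9)) - 21) = -44 + 1*((0 + 9) - 21) = -44 + 1*(9 - 21) = -44 + 1*(-12) = -44 - 12 = -56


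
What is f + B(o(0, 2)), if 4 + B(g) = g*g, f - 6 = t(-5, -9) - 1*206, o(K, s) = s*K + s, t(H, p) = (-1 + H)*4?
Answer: -224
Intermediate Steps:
t(H, p) = -4 + 4*H
o(K, s) = s + K*s (o(K, s) = K*s + s = s + K*s)
f = -224 (f = 6 + ((-4 + 4*(-5)) - 1*206) = 6 + ((-4 - 20) - 206) = 6 + (-24 - 206) = 6 - 230 = -224)
B(g) = -4 + g² (B(g) = -4 + g*g = -4 + g²)
f + B(o(0, 2)) = -224 + (-4 + (2*(1 + 0))²) = -224 + (-4 + (2*1)²) = -224 + (-4 + 2²) = -224 + (-4 + 4) = -224 + 0 = -224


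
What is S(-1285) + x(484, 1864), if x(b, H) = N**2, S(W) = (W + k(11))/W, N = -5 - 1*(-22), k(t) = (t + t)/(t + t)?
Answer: 372649/1285 ≈ 290.00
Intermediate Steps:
k(t) = 1 (k(t) = (2*t)/((2*t)) = (2*t)*(1/(2*t)) = 1)
N = 17 (N = -5 + 22 = 17)
S(W) = (1 + W)/W (S(W) = (W + 1)/W = (1 + W)/W)
x(b, H) = 289 (x(b, H) = 17**2 = 289)
S(-1285) + x(484, 1864) = (1 - 1285)/(-1285) + 289 = -1/1285*(-1284) + 289 = 1284/1285 + 289 = 372649/1285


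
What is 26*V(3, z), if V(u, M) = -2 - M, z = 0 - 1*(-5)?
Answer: -182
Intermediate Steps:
z = 5 (z = 0 + 5 = 5)
26*V(3, z) = 26*(-2 - 1*5) = 26*(-2 - 5) = 26*(-7) = -182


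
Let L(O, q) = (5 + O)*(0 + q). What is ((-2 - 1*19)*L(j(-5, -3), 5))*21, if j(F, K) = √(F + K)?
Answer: -11025 - 4410*I*√2 ≈ -11025.0 - 6236.7*I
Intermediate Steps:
L(O, q) = q*(5 + O) (L(O, q) = (5 + O)*q = q*(5 + O))
((-2 - 1*19)*L(j(-5, -3), 5))*21 = ((-2 - 1*19)*(5*(5 + √(-5 - 3))))*21 = ((-2 - 19)*(5*(5 + √(-8))))*21 = -105*(5 + 2*I*√2)*21 = -21*(25 + 10*I*√2)*21 = (-525 - 210*I*√2)*21 = -11025 - 4410*I*√2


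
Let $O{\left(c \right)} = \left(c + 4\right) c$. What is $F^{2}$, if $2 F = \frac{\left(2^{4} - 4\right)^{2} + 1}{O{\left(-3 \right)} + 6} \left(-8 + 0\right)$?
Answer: $\frac{336400}{9} \approx 37378.0$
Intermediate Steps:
$O{\left(c \right)} = c \left(4 + c\right)$ ($O{\left(c \right)} = \left(4 + c\right) c = c \left(4 + c\right)$)
$F = - \frac{580}{3}$ ($F = \frac{\frac{\left(2^{4} - 4\right)^{2} + 1}{- 3 \left(4 - 3\right) + 6} \left(-8 + 0\right)}{2} = \frac{\frac{\left(16 - 4\right)^{2} + 1}{\left(-3\right) 1 + 6} \left(-8\right)}{2} = \frac{\frac{12^{2} + 1}{-3 + 6} \left(-8\right)}{2} = \frac{\frac{144 + 1}{3} \left(-8\right)}{2} = \frac{145 \cdot \frac{1}{3} \left(-8\right)}{2} = \frac{\frac{145}{3} \left(-8\right)}{2} = \frac{1}{2} \left(- \frac{1160}{3}\right) = - \frac{580}{3} \approx -193.33$)
$F^{2} = \left(- \frac{580}{3}\right)^{2} = \frac{336400}{9}$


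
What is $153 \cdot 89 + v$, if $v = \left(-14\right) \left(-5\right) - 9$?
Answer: $13678$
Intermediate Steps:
$v = 61$ ($v = 70 - 9 = 61$)
$153 \cdot 89 + v = 153 \cdot 89 + 61 = 13617 + 61 = 13678$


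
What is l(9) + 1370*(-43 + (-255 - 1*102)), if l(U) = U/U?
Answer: -547999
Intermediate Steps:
l(U) = 1
l(9) + 1370*(-43 + (-255 - 1*102)) = 1 + 1370*(-43 + (-255 - 1*102)) = 1 + 1370*(-43 + (-255 - 102)) = 1 + 1370*(-43 - 357) = 1 + 1370*(-400) = 1 - 548000 = -547999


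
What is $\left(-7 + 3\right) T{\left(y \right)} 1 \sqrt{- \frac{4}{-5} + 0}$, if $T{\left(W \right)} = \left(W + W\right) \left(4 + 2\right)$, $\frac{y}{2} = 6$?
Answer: $- \frac{1152 \sqrt{5}}{5} \approx -515.19$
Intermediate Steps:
$y = 12$ ($y = 2 \cdot 6 = 12$)
$T{\left(W \right)} = 12 W$ ($T{\left(W \right)} = 2 W 6 = 12 W$)
$\left(-7 + 3\right) T{\left(y \right)} 1 \sqrt{- \frac{4}{-5} + 0} = \left(-7 + 3\right) 12 \cdot 12 \cdot 1 \sqrt{- \frac{4}{-5} + 0} = - 4 \cdot 144 \cdot 1 \sqrt{\left(-4\right) \left(- \frac{1}{5}\right) + 0} = - 4 \cdot 144 \sqrt{\frac{4}{5} + 0} = - 4 \cdot 144 \sqrt{\frac{4}{5}} = - 4 \cdot 144 \frac{2 \sqrt{5}}{5} = - 4 \frac{288 \sqrt{5}}{5} = - \frac{1152 \sqrt{5}}{5}$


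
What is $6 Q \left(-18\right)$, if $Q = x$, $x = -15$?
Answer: $1620$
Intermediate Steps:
$Q = -15$
$6 Q \left(-18\right) = 6 \left(-15\right) \left(-18\right) = \left(-90\right) \left(-18\right) = 1620$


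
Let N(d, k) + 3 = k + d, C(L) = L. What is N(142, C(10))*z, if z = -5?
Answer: -745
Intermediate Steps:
N(d, k) = -3 + d + k (N(d, k) = -3 + (k + d) = -3 + (d + k) = -3 + d + k)
z = -5 (z = -1*5 = -5)
N(142, C(10))*z = (-3 + 142 + 10)*(-5) = 149*(-5) = -745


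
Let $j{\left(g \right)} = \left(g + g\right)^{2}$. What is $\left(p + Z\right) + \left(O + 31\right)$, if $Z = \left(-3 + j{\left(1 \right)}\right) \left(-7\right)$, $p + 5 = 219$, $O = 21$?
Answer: $259$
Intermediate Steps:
$p = 214$ ($p = -5 + 219 = 214$)
$j{\left(g \right)} = 4 g^{2}$ ($j{\left(g \right)} = \left(2 g\right)^{2} = 4 g^{2}$)
$Z = -7$ ($Z = \left(-3 + 4 \cdot 1^{2}\right) \left(-7\right) = \left(-3 + 4 \cdot 1\right) \left(-7\right) = \left(-3 + 4\right) \left(-7\right) = 1 \left(-7\right) = -7$)
$\left(p + Z\right) + \left(O + 31\right) = \left(214 - 7\right) + \left(21 + 31\right) = 207 + 52 = 259$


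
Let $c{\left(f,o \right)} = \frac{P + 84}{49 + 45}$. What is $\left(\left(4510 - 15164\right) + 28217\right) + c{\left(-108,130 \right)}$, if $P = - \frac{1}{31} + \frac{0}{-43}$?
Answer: $\frac{51181185}{2914} \approx 17564.0$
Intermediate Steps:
$P = - \frac{1}{31}$ ($P = \left(-1\right) \frac{1}{31} + 0 \left(- \frac{1}{43}\right) = - \frac{1}{31} + 0 = - \frac{1}{31} \approx -0.032258$)
$c{\left(f,o \right)} = \frac{2603}{2914}$ ($c{\left(f,o \right)} = \frac{- \frac{1}{31} + 84}{49 + 45} = \frac{2603}{31 \cdot 94} = \frac{2603}{31} \cdot \frac{1}{94} = \frac{2603}{2914}$)
$\left(\left(4510 - 15164\right) + 28217\right) + c{\left(-108,130 \right)} = \left(\left(4510 - 15164\right) + 28217\right) + \frac{2603}{2914} = \left(-10654 + 28217\right) + \frac{2603}{2914} = 17563 + \frac{2603}{2914} = \frac{51181185}{2914}$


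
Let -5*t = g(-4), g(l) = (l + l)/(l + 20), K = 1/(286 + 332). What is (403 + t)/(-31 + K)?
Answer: -1245579/95785 ≈ -13.004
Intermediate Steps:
K = 1/618 ≈ 0.0016181
g(l) = 2*l/(20 + l) (g(l) = (2*l)/(20 + l) = 2*l/(20 + l))
t = ⅒ (t = -2*(-4)/(5*(20 - 4)) = -2*(-4)/(5*16) = -⅕*(-½) = ⅒ ≈ 0.10000)
(403 + t)/(-31 + K) = (403 + ⅒)/(-31 + 1/618) = 4031/(10*(-19157/618)) = (4031/10)*(-618/19157) = -1245579/95785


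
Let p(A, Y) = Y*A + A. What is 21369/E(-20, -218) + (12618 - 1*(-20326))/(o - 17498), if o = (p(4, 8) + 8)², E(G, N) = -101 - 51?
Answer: -168775933/1182712 ≈ -142.70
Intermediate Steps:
E(G, N) = -152
p(A, Y) = A + A*Y (p(A, Y) = A*Y + A = A + A*Y)
o = 1936 (o = (4*(1 + 8) + 8)² = (4*9 + 8)² = (36 + 8)² = 44² = 1936)
21369/E(-20, -218) + (12618 - 1*(-20326))/(o - 17498) = 21369/(-152) + (12618 - 1*(-20326))/(1936 - 17498) = 21369*(-1/152) + (12618 + 20326)/(-15562) = -21369/152 + 32944*(-1/15562) = -21369/152 - 16472/7781 = -168775933/1182712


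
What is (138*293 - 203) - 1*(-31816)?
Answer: 72047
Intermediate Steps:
(138*293 - 203) - 1*(-31816) = (40434 - 203) + 31816 = 40231 + 31816 = 72047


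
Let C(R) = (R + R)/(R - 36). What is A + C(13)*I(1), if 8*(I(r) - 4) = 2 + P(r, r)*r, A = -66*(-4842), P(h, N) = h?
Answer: 29400169/92 ≈ 3.1957e+5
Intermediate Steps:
C(R) = 2*R/(-36 + R) (C(R) = (2*R)/(-36 + R) = 2*R/(-36 + R))
A = 319572
I(r) = 17/4 + r**2/8 (I(r) = 4 + (2 + r*r)/8 = 4 + (2 + r**2)/8 = 4 + (1/4 + r**2/8) = 17/4 + r**2/8)
A + C(13)*I(1) = 319572 + (2*13/(-36 + 13))*(17/4 + (1/8)*1**2) = 319572 + (2*13/(-23))*(17/4 + (1/8)*1) = 319572 + (2*13*(-1/23))*(17/4 + 1/8) = 319572 - 26/23*35/8 = 319572 - 455/92 = 29400169/92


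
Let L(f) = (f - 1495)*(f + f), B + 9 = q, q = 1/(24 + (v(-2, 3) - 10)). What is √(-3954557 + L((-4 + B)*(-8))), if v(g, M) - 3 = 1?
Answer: I*√343661989/9 ≈ 2059.8*I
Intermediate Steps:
v(g, M) = 4 (v(g, M) = 3 + 1 = 4)
q = 1/18 (q = 1/(24 + (4 - 10)) = 1/(24 - 6) = 1/18 ≈ 0.055556)
B = -161/18 (B = -9 + 1/18 = -161/18 ≈ -8.9444)
L(f) = 2*f*(-1495 + f) (L(f) = (-1495 + f)*(2*f) = 2*f*(-1495 + f))
√(-3954557 + L((-4 + B)*(-8))) = √(-3954557 + 2*((-4 - 161/18)*(-8))*(-1495 + (-4 - 161/18)*(-8))) = √(-3954557 + 2*(-233/18*(-8))*(-1495 - 233/18*(-8))) = √(-3954557 + 2*(932/9)*(-1495 + 932/9)) = √(-3954557 + 2*(932/9)*(-12523/9)) = √(-3954557 - 23342872/81) = √(-343661989/81) = I*√343661989/9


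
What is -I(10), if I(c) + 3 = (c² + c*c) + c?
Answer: -207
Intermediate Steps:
I(c) = -3 + c + 2*c² (I(c) = -3 + ((c² + c*c) + c) = -3 + ((c² + c²) + c) = -3 + (2*c² + c) = -3 + (c + 2*c²) = -3 + c + 2*c²)
-I(10) = -(-3 + 10 + 2*10²) = -(-3 + 10 + 2*100) = -(-3 + 10 + 200) = -1*207 = -207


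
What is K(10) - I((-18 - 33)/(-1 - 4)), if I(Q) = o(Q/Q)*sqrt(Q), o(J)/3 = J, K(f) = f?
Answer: 10 - 3*sqrt(255)/5 ≈ 0.41877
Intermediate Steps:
o(J) = 3*J
I(Q) = 3*sqrt(Q) (I(Q) = (3*(Q/Q))*sqrt(Q) = (3*1)*sqrt(Q) = 3*sqrt(Q))
K(10) - I((-18 - 33)/(-1 - 4)) = 10 - 3*sqrt((-18 - 33)/(-1 - 4)) = 10 - 3*sqrt(-51/(-5)) = 10 - 3*sqrt(-51*(-1/5)) = 10 - 3*sqrt(51/5) = 10 - 3*sqrt(255)/5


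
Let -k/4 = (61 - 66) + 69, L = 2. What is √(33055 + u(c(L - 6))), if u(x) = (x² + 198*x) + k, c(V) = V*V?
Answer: √36223 ≈ 190.32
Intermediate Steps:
c(V) = V²
k = -256 (k = -4*((61 - 66) + 69) = -4*(-5 + 69) = -4*64 = -256)
u(x) = -256 + x² + 198*x (u(x) = (x² + 198*x) - 256 = -256 + x² + 198*x)
√(33055 + u(c(L - 6))) = √(33055 + (-256 + ((2 - 6)²)² + 198*(2 - 6)²)) = √(33055 + (-256 + ((-4)²)² + 198*(-4)²)) = √(33055 + (-256 + 16² + 198*16)) = √(33055 + (-256 + 256 + 3168)) = √(33055 + 3168) = √36223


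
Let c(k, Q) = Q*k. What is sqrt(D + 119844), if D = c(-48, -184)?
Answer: 2*sqrt(32169) ≈ 358.71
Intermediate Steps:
D = 8832 (D = -184*(-48) = 8832)
sqrt(D + 119844) = sqrt(8832 + 119844) = sqrt(128676) = 2*sqrt(32169)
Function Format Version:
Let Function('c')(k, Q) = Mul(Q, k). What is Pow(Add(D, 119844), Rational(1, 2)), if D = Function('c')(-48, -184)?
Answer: Mul(2, Pow(32169, Rational(1, 2))) ≈ 358.71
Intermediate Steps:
D = 8832 (D = Mul(-184, -48) = 8832)
Pow(Add(D, 119844), Rational(1, 2)) = Pow(Add(8832, 119844), Rational(1, 2)) = Pow(128676, Rational(1, 2)) = Mul(2, Pow(32169, Rational(1, 2)))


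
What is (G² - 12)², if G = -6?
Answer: 576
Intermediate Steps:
(G² - 12)² = ((-6)² - 12)² = (36 - 12)² = 24² = 576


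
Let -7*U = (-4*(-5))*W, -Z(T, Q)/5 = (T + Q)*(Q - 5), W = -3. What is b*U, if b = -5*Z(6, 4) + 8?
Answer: -14520/7 ≈ -2074.3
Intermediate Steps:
Z(T, Q) = -5*(-5 + Q)*(Q + T) (Z(T, Q) = -5*(T + Q)*(Q - 5) = -5*(Q + T)*(-5 + Q) = -5*(-5 + Q)*(Q + T))
U = 60/7 (U = -(-4*(-5))*(-3)/7 = -20*(-3)/7 = -1/7*(-60) = 60/7 ≈ 8.5714)
b = -242 (b = -5*(-5*4**2 + 25*4 + 25*6 - 5*4*6) + 8 = -5*(-5*16 + 100 + 150 - 120) + 8 = -5*(-80 + 100 + 150 - 120) + 8 = -5*50 + 8 = -250 + 8 = -242)
b*U = -242*60/7 = -14520/7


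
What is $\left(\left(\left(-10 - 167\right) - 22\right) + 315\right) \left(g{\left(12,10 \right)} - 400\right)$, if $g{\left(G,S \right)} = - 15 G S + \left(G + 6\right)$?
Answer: $-253112$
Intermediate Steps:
$g{\left(G,S \right)} = 6 + G - 15 G S$ ($g{\left(G,S \right)} = - 15 G S + \left(6 + G\right) = 6 + G - 15 G S$)
$\left(\left(\left(-10 - 167\right) - 22\right) + 315\right) \left(g{\left(12,10 \right)} - 400\right) = \left(\left(\left(-10 - 167\right) - 22\right) + 315\right) \left(\left(6 + 12 - 180 \cdot 10\right) - 400\right) = \left(\left(-177 - 22\right) + 315\right) \left(\left(6 + 12 - 1800\right) - 400\right) = \left(-199 + 315\right) \left(-1782 - 400\right) = 116 \left(-2182\right) = -253112$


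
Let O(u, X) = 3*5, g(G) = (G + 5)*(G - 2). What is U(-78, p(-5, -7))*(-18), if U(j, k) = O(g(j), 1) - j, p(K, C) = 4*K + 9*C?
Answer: -1674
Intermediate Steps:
g(G) = (-2 + G)*(5 + G) (g(G) = (5 + G)*(-2 + G) = (-2 + G)*(5 + G))
O(u, X) = 15
U(j, k) = 15 - j
U(-78, p(-5, -7))*(-18) = (15 - 1*(-78))*(-18) = (15 + 78)*(-18) = 93*(-18) = -1674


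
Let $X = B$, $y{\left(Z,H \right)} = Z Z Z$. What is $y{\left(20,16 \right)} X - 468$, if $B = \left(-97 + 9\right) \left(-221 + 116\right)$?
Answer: $73919532$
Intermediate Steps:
$y{\left(Z,H \right)} = Z^{3}$ ($y{\left(Z,H \right)} = Z^{2} Z = Z^{3}$)
$B = 9240$ ($B = \left(-88\right) \left(-105\right) = 9240$)
$X = 9240$
$y{\left(20,16 \right)} X - 468 = 20^{3} \cdot 9240 - 468 = 8000 \cdot 9240 - 468 = 73920000 - 468 = 73919532$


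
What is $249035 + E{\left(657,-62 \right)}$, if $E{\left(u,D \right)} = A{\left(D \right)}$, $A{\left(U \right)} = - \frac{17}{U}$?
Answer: $\frac{15440187}{62} \approx 2.4904 \cdot 10^{5}$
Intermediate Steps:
$E{\left(u,D \right)} = - \frac{17}{D}$
$249035 + E{\left(657,-62 \right)} = 249035 - \frac{17}{-62} = 249035 - - \frac{17}{62} = 249035 + \frac{17}{62} = \frac{15440187}{62}$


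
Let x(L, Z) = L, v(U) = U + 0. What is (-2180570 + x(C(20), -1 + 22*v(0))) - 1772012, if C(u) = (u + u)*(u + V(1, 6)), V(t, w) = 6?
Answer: -3951542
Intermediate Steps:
v(U) = U
C(u) = 2*u*(6 + u) (C(u) = (u + u)*(u + 6) = (2*u)*(6 + u) = 2*u*(6 + u))
(-2180570 + x(C(20), -1 + 22*v(0))) - 1772012 = (-2180570 + 2*20*(6 + 20)) - 1772012 = (-2180570 + 2*20*26) - 1772012 = (-2180570 + 1040) - 1772012 = -2179530 - 1772012 = -3951542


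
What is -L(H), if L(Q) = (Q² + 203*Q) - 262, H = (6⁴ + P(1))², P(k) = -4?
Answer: -2786781162026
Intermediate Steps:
H = 1669264 (H = (6⁴ - 4)² = (1296 - 4)² = 1292² = 1669264)
L(Q) = -262 + Q² + 203*Q
-L(H) = -(-262 + 1669264² + 203*1669264) = -(-262 + 2786442301696 + 338860592) = -1*2786781162026 = -2786781162026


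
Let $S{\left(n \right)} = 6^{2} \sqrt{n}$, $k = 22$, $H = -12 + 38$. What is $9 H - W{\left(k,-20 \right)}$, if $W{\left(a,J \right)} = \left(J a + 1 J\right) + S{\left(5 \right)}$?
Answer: $694 - 36 \sqrt{5} \approx 613.5$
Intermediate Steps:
$H = 26$
$S{\left(n \right)} = 36 \sqrt{n}$
$W{\left(a,J \right)} = J + 36 \sqrt{5} + J a$ ($W{\left(a,J \right)} = \left(J a + 1 J\right) + 36 \sqrt{5} = \left(J a + J\right) + 36 \sqrt{5} = \left(J + J a\right) + 36 \sqrt{5} = J + 36 \sqrt{5} + J a$)
$9 H - W{\left(k,-20 \right)} = 9 \cdot 26 - \left(-20 + 36 \sqrt{5} - 440\right) = 234 - \left(-20 + 36 \sqrt{5} - 440\right) = 234 - \left(-460 + 36 \sqrt{5}\right) = 234 + \left(460 - 36 \sqrt{5}\right) = 694 - 36 \sqrt{5}$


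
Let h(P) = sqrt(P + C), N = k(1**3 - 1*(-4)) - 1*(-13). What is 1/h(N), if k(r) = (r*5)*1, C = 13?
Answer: sqrt(51)/51 ≈ 0.14003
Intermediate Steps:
k(r) = 5*r (k(r) = (5*r)*1 = 5*r)
N = 38 (N = 5*(1**3 - 1*(-4)) - 1*(-13) = 5*(1 + 4) + 13 = 5*5 + 13 = 25 + 13 = 38)
h(P) = sqrt(13 + P) (h(P) = sqrt(P + 13) = sqrt(13 + P))
1/h(N) = 1/(sqrt(13 + 38)) = 1/(sqrt(51)) = sqrt(51)/51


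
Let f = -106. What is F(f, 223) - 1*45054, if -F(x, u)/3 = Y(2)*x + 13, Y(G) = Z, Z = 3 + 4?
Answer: -42867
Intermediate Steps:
Z = 7
Y(G) = 7
F(x, u) = -39 - 21*x (F(x, u) = -3*(7*x + 13) = -3*(13 + 7*x) = -39 - 21*x)
F(f, 223) - 1*45054 = (-39 - 21*(-106)) - 1*45054 = (-39 + 2226) - 45054 = 2187 - 45054 = -42867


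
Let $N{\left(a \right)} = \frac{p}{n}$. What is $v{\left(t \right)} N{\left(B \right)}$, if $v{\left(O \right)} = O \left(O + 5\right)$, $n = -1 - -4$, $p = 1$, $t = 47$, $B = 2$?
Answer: $\frac{2444}{3} \approx 814.67$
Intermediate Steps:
$n = 3$ ($n = -1 + 4 = 3$)
$v{\left(O \right)} = O \left(5 + O\right)$
$N{\left(a \right)} = \frac{1}{3}$ ($N{\left(a \right)} = 1 \cdot \frac{1}{3} = \frac{1}{3}$)
$v{\left(t \right)} N{\left(B \right)} = 47 \left(5 + 47\right) \frac{1}{3} = 47 \cdot 52 \cdot \frac{1}{3} = 2444 \cdot \frac{1}{3} = \frac{2444}{3}$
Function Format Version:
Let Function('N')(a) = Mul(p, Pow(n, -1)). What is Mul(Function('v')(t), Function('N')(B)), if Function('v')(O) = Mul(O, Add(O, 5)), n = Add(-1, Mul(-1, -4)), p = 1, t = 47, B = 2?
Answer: Rational(2444, 3) ≈ 814.67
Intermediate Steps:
n = 3 (n = Add(-1, 4) = 3)
Function('v')(O) = Mul(O, Add(5, O))
Function('N')(a) = Rational(1, 3) (Function('N')(a) = Mul(1, Pow(3, -1)) = Mul(1, Rational(1, 3)) = Rational(1, 3))
Mul(Function('v')(t), Function('N')(B)) = Mul(Mul(47, Add(5, 47)), Rational(1, 3)) = Mul(Mul(47, 52), Rational(1, 3)) = Mul(2444, Rational(1, 3)) = Rational(2444, 3)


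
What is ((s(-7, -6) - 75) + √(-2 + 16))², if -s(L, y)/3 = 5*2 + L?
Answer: (84 - √14)² ≈ 6441.4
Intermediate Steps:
s(L, y) = -30 - 3*L (s(L, y) = -3*(5*2 + L) = -3*(10 + L) = -30 - 3*L)
((s(-7, -6) - 75) + √(-2 + 16))² = (((-30 - 3*(-7)) - 75) + √(-2 + 16))² = (((-30 + 21) - 75) + √14)² = ((-9 - 75) + √14)² = (-84 + √14)²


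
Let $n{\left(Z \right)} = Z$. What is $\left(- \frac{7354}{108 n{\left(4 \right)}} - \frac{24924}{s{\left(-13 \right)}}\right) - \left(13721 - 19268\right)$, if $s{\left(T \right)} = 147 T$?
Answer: $\frac{762675103}{137592} \approx 5543.0$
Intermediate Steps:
$\left(- \frac{7354}{108 n{\left(4 \right)}} - \frac{24924}{s{\left(-13 \right)}}\right) - \left(13721 - 19268\right) = \left(- \frac{7354}{108 \cdot 4} - \frac{24924}{147 \left(-13\right)}\right) - \left(13721 - 19268\right) = \left(- \frac{7354}{432} - \frac{24924}{-1911}\right) - \left(13721 - 19268\right) = \left(\left(-7354\right) \frac{1}{432} - - \frac{8308}{637}\right) - -5547 = \left(- \frac{3677}{216} + \frac{8308}{637}\right) + 5547 = - \frac{547721}{137592} + 5547 = \frac{762675103}{137592}$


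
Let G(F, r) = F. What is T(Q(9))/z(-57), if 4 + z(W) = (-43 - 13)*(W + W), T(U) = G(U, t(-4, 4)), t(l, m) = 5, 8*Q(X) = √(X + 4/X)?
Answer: √85/153120 ≈ 6.0211e-5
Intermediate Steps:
Q(X) = √(X + 4/X)/8
T(U) = U
z(W) = -4 - 112*W (z(W) = -4 + (-43 - 13)*(W + W) = -4 - 112*W)
T(Q(9))/z(-57) = (√(9 + 4/9)/8)/(-4 - 112*(-57)) = (√(9 + 4*(⅑))/8)/(-4 + 6384) = (√(9 + 4/9)/8)/6380 = (√(85/9)/8)*(1/6380) = ((√85/3)/8)*(1/6380) = (√85/24)*(1/6380) = √85/153120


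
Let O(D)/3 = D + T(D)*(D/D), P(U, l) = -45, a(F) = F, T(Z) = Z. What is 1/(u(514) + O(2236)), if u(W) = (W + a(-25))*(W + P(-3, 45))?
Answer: 1/242757 ≈ 4.1193e-6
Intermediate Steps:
O(D) = 6*D (O(D) = 3*(D + D*(D/D)) = 3*(D + D*1) = 3*(D + D) = 3*(2*D) = 6*D)
u(W) = (-45 + W)*(-25 + W) (u(W) = (W - 25)*(W - 45) = (-25 + W)*(-45 + W) = (-45 + W)*(-25 + W))
1/(u(514) + O(2236)) = 1/((1125 + 514² - 70*514) + 6*2236) = 1/((1125 + 264196 - 35980) + 13416) = 1/(229341 + 13416) = 1/242757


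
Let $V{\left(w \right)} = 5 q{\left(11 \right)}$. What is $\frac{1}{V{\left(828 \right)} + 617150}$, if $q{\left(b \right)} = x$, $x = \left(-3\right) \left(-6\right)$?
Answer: $\frac{1}{617240} \approx 1.6201 \cdot 10^{-6}$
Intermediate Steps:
$x = 18$
$q{\left(b \right)} = 18$
$V{\left(w \right)} = 90$ ($V{\left(w \right)} = 5 \cdot 18 = 90$)
$\frac{1}{V{\left(828 \right)} + 617150} = \frac{1}{90 + 617150} = \frac{1}{617240}$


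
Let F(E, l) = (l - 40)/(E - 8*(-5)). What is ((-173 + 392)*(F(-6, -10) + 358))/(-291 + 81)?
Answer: -442453/1190 ≈ -371.81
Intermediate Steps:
F(E, l) = (-40 + l)/(40 + E) (F(E, l) = (-40 + l)/(E + 40) = (-40 + l)/(40 + E))
((-173 + 392)*(F(-6, -10) + 358))/(-291 + 81) = ((-173 + 392)*((-40 - 10)/(40 - 6) + 358))/(-291 + 81) = (219*(-50/34 + 358))/(-210) = (219*((1/34)*(-50) + 358))*(-1/210) = (219*(-25/17 + 358))*(-1/210) = (219*(6061/17))*(-1/210) = (1327359/17)*(-1/210) = -442453/1190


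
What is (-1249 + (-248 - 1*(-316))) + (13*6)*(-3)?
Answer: -1415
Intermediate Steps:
(-1249 + (-248 - 1*(-316))) + (13*6)*(-3) = (-1249 + (-248 + 316)) + 78*(-3) = (-1249 + 68) - 234 = -1181 - 234 = -1415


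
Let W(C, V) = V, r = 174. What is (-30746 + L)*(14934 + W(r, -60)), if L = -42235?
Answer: -1085519394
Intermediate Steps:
(-30746 + L)*(14934 + W(r, -60)) = (-30746 - 42235)*(14934 - 60) = -72981*14874 = -1085519394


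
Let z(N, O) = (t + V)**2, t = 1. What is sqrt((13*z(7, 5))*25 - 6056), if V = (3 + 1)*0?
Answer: I*sqrt(5731) ≈ 75.703*I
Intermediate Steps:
V = 0 (V = 4*0 = 0)
z(N, O) = 1 (z(N, O) = (1 + 0)**2 = 1**2 = 1)
sqrt((13*z(7, 5))*25 - 6056) = sqrt((13*1)*25 - 6056) = sqrt(13*25 - 6056) = sqrt(325 - 6056) = sqrt(-5731) = I*sqrt(5731)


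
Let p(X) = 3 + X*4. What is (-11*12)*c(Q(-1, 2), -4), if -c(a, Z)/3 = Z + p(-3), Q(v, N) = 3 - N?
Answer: -5148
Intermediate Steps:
p(X) = 3 + 4*X
c(a, Z) = 27 - 3*Z (c(a, Z) = -3*(Z + (3 + 4*(-3))) = -3*(Z + (3 - 12)) = -3*(Z - 9) = -3*(-9 + Z) = 27 - 3*Z)
(-11*12)*c(Q(-1, 2), -4) = (-11*12)*(27 - 3*(-4)) = -132*(27 + 12) = -132*39 = -5148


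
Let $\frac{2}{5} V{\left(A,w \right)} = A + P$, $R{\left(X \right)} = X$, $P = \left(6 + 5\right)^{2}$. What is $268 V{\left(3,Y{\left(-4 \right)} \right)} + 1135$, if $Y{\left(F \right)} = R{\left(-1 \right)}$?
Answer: $84215$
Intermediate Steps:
$P = 121$ ($P = 11^{2} = 121$)
$Y{\left(F \right)} = -1$
$V{\left(A,w \right)} = \frac{605}{2} + \frac{5 A}{2}$ ($V{\left(A,w \right)} = \frac{5 \left(A + 121\right)}{2} = \frac{5 \left(121 + A\right)}{2} = \frac{605}{2} + \frac{5 A}{2}$)
$268 V{\left(3,Y{\left(-4 \right)} \right)} + 1135 = 268 \left(\frac{605}{2} + \frac{5}{2} \cdot 3\right) + 1135 = 268 \left(\frac{605}{2} + \frac{15}{2}\right) + 1135 = 268 \cdot 310 + 1135 = 83080 + 1135 = 84215$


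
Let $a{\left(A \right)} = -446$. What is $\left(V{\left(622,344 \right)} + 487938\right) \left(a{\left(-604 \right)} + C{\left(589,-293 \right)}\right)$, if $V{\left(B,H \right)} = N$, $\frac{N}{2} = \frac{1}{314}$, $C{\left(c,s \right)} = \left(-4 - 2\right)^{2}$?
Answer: $- \frac{31408569470}{157} \approx -2.0005 \cdot 10^{8}$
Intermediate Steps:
$C{\left(c,s \right)} = 36$ ($C{\left(c,s \right)} = \left(-6\right)^{2} = 36$)
$N = \frac{1}{157}$ ($N = \frac{2}{314} = 2 \cdot \frac{1}{314} = \frac{1}{157} \approx 0.0063694$)
$V{\left(B,H \right)} = \frac{1}{157}$
$\left(V{\left(622,344 \right)} + 487938\right) \left(a{\left(-604 \right)} + C{\left(589,-293 \right)}\right) = \left(\frac{1}{157} + 487938\right) \left(-446 + 36\right) = \frac{76606267}{157} \left(-410\right) = - \frac{31408569470}{157}$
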